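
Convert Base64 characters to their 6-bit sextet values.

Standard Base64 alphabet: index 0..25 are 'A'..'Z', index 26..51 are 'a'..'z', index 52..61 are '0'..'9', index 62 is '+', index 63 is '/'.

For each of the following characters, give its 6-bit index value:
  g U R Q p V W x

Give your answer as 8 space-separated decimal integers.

'g': a..z range, 26 + ord('g') − ord('a') = 32
'U': A..Z range, ord('U') − ord('A') = 20
'R': A..Z range, ord('R') − ord('A') = 17
'Q': A..Z range, ord('Q') − ord('A') = 16
'p': a..z range, 26 + ord('p') − ord('a') = 41
'V': A..Z range, ord('V') − ord('A') = 21
'W': A..Z range, ord('W') − ord('A') = 22
'x': a..z range, 26 + ord('x') − ord('a') = 49

Answer: 32 20 17 16 41 21 22 49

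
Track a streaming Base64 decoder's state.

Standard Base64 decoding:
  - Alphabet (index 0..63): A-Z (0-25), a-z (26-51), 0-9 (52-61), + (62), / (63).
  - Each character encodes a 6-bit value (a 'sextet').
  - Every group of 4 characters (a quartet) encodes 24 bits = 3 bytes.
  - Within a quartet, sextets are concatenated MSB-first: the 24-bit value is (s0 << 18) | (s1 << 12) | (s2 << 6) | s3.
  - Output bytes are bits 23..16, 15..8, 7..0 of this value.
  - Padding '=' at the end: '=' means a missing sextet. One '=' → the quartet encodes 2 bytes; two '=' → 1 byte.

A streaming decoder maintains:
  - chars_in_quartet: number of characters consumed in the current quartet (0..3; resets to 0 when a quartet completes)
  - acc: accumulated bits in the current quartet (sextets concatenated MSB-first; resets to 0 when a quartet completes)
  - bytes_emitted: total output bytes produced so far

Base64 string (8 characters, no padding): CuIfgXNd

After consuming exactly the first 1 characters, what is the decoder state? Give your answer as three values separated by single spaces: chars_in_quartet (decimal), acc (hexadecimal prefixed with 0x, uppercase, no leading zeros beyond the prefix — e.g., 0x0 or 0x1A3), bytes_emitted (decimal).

After char 0 ('C'=2): chars_in_quartet=1 acc=0x2 bytes_emitted=0

Answer: 1 0x2 0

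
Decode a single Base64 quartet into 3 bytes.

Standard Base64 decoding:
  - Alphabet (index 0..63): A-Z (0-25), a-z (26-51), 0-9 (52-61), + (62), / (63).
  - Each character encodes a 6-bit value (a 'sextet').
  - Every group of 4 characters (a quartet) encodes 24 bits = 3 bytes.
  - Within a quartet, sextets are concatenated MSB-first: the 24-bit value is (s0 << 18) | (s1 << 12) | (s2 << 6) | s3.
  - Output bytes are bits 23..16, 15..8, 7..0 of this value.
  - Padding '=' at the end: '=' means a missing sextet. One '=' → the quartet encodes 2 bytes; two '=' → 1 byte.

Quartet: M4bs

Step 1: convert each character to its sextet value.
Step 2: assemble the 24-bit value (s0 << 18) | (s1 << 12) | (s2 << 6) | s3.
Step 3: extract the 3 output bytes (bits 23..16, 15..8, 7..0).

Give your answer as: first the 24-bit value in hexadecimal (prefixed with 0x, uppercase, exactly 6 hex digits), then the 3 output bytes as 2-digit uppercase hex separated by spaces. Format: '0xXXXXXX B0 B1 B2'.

Sextets: M=12, 4=56, b=27, s=44
24-bit: (12<<18) | (56<<12) | (27<<6) | 44
      = 0x300000 | 0x038000 | 0x0006C0 | 0x00002C
      = 0x3386EC
Bytes: (v>>16)&0xFF=33, (v>>8)&0xFF=86, v&0xFF=EC

Answer: 0x3386EC 33 86 EC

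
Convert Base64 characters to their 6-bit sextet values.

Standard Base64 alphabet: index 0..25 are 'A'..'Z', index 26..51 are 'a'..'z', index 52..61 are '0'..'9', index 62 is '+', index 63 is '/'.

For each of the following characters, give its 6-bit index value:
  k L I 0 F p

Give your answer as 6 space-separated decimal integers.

'k': a..z range, 26 + ord('k') − ord('a') = 36
'L': A..Z range, ord('L') − ord('A') = 11
'I': A..Z range, ord('I') − ord('A') = 8
'0': 0..9 range, 52 + ord('0') − ord('0') = 52
'F': A..Z range, ord('F') − ord('A') = 5
'p': a..z range, 26 + ord('p') − ord('a') = 41

Answer: 36 11 8 52 5 41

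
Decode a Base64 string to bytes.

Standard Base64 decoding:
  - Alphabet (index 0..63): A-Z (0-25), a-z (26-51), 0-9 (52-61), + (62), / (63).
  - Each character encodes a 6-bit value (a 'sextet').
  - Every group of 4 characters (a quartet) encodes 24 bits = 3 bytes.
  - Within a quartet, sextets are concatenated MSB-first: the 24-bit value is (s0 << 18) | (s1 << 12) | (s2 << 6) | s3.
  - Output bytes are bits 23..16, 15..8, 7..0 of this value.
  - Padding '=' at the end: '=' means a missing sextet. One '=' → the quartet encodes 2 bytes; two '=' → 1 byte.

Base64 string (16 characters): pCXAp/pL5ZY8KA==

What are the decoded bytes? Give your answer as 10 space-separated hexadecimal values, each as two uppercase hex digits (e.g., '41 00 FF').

Answer: A4 25 C0 A7 FA 4B E5 96 3C 28

Derivation:
After char 0 ('p'=41): chars_in_quartet=1 acc=0x29 bytes_emitted=0
After char 1 ('C'=2): chars_in_quartet=2 acc=0xA42 bytes_emitted=0
After char 2 ('X'=23): chars_in_quartet=3 acc=0x29097 bytes_emitted=0
After char 3 ('A'=0): chars_in_quartet=4 acc=0xA425C0 -> emit A4 25 C0, reset; bytes_emitted=3
After char 4 ('p'=41): chars_in_quartet=1 acc=0x29 bytes_emitted=3
After char 5 ('/'=63): chars_in_quartet=2 acc=0xA7F bytes_emitted=3
After char 6 ('p'=41): chars_in_quartet=3 acc=0x29FE9 bytes_emitted=3
After char 7 ('L'=11): chars_in_quartet=4 acc=0xA7FA4B -> emit A7 FA 4B, reset; bytes_emitted=6
After char 8 ('5'=57): chars_in_quartet=1 acc=0x39 bytes_emitted=6
After char 9 ('Z'=25): chars_in_quartet=2 acc=0xE59 bytes_emitted=6
After char 10 ('Y'=24): chars_in_quartet=3 acc=0x39658 bytes_emitted=6
After char 11 ('8'=60): chars_in_quartet=4 acc=0xE5963C -> emit E5 96 3C, reset; bytes_emitted=9
After char 12 ('K'=10): chars_in_quartet=1 acc=0xA bytes_emitted=9
After char 13 ('A'=0): chars_in_quartet=2 acc=0x280 bytes_emitted=9
Padding '==': partial quartet acc=0x280 -> emit 28; bytes_emitted=10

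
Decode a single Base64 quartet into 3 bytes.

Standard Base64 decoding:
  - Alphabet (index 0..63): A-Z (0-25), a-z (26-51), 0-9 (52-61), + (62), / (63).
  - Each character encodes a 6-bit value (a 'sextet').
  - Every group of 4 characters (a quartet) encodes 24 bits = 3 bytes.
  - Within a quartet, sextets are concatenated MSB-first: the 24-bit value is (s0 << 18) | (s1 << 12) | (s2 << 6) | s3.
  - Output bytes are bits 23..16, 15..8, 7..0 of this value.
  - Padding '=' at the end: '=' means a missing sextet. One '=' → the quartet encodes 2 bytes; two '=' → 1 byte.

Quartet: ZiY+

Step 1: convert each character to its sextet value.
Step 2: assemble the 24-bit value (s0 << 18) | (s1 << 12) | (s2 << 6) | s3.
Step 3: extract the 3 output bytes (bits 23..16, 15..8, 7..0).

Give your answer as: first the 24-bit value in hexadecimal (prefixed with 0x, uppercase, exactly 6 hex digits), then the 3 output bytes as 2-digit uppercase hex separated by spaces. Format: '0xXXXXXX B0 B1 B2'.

Answer: 0x66263E 66 26 3E

Derivation:
Sextets: Z=25, i=34, Y=24, +=62
24-bit: (25<<18) | (34<<12) | (24<<6) | 62
      = 0x640000 | 0x022000 | 0x000600 | 0x00003E
      = 0x66263E
Bytes: (v>>16)&0xFF=66, (v>>8)&0xFF=26, v&0xFF=3E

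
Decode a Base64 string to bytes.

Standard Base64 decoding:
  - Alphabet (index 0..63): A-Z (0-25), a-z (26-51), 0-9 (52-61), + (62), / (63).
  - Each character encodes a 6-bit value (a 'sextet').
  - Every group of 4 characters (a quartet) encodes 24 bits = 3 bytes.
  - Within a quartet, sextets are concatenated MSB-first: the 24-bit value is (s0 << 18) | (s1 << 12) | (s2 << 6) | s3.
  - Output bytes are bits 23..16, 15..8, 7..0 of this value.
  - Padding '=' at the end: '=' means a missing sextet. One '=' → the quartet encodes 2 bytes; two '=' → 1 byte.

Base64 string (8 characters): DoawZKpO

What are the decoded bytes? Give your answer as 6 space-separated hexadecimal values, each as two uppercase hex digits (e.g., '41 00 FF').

Answer: 0E 86 B0 64 AA 4E

Derivation:
After char 0 ('D'=3): chars_in_quartet=1 acc=0x3 bytes_emitted=0
After char 1 ('o'=40): chars_in_quartet=2 acc=0xE8 bytes_emitted=0
After char 2 ('a'=26): chars_in_quartet=3 acc=0x3A1A bytes_emitted=0
After char 3 ('w'=48): chars_in_quartet=4 acc=0xE86B0 -> emit 0E 86 B0, reset; bytes_emitted=3
After char 4 ('Z'=25): chars_in_quartet=1 acc=0x19 bytes_emitted=3
After char 5 ('K'=10): chars_in_quartet=2 acc=0x64A bytes_emitted=3
After char 6 ('p'=41): chars_in_quartet=3 acc=0x192A9 bytes_emitted=3
After char 7 ('O'=14): chars_in_quartet=4 acc=0x64AA4E -> emit 64 AA 4E, reset; bytes_emitted=6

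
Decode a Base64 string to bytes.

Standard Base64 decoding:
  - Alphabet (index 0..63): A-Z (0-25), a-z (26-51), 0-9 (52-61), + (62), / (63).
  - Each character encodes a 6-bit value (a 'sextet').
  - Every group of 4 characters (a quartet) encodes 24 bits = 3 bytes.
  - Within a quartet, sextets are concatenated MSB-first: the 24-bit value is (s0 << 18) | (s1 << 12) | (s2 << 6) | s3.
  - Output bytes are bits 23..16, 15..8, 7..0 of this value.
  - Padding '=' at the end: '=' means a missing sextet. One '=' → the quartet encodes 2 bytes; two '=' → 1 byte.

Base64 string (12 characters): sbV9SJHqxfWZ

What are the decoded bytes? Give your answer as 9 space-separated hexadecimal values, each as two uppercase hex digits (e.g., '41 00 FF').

Answer: B1 B5 7D 48 91 EA C5 F5 99

Derivation:
After char 0 ('s'=44): chars_in_quartet=1 acc=0x2C bytes_emitted=0
After char 1 ('b'=27): chars_in_quartet=2 acc=0xB1B bytes_emitted=0
After char 2 ('V'=21): chars_in_quartet=3 acc=0x2C6D5 bytes_emitted=0
After char 3 ('9'=61): chars_in_quartet=4 acc=0xB1B57D -> emit B1 B5 7D, reset; bytes_emitted=3
After char 4 ('S'=18): chars_in_quartet=1 acc=0x12 bytes_emitted=3
After char 5 ('J'=9): chars_in_quartet=2 acc=0x489 bytes_emitted=3
After char 6 ('H'=7): chars_in_quartet=3 acc=0x12247 bytes_emitted=3
After char 7 ('q'=42): chars_in_quartet=4 acc=0x4891EA -> emit 48 91 EA, reset; bytes_emitted=6
After char 8 ('x'=49): chars_in_quartet=1 acc=0x31 bytes_emitted=6
After char 9 ('f'=31): chars_in_quartet=2 acc=0xC5F bytes_emitted=6
After char 10 ('W'=22): chars_in_quartet=3 acc=0x317D6 bytes_emitted=6
After char 11 ('Z'=25): chars_in_quartet=4 acc=0xC5F599 -> emit C5 F5 99, reset; bytes_emitted=9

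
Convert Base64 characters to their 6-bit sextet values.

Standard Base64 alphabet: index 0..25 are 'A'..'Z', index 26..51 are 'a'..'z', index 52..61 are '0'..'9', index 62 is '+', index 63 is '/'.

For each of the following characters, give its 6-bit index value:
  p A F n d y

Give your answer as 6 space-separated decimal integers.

Answer: 41 0 5 39 29 50

Derivation:
'p': a..z range, 26 + ord('p') − ord('a') = 41
'A': A..Z range, ord('A') − ord('A') = 0
'F': A..Z range, ord('F') − ord('A') = 5
'n': a..z range, 26 + ord('n') − ord('a') = 39
'd': a..z range, 26 + ord('d') − ord('a') = 29
'y': a..z range, 26 + ord('y') − ord('a') = 50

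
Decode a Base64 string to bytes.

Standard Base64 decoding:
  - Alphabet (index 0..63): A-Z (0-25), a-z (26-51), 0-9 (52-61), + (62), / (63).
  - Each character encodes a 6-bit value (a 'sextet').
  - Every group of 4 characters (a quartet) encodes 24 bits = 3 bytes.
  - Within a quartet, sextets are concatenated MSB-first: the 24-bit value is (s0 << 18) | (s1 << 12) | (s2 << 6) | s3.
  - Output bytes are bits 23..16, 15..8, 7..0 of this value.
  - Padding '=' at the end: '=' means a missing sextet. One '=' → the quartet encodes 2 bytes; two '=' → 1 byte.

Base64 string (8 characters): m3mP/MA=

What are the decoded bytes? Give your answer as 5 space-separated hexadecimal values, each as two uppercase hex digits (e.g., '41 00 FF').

After char 0 ('m'=38): chars_in_quartet=1 acc=0x26 bytes_emitted=0
After char 1 ('3'=55): chars_in_quartet=2 acc=0x9B7 bytes_emitted=0
After char 2 ('m'=38): chars_in_quartet=3 acc=0x26DE6 bytes_emitted=0
After char 3 ('P'=15): chars_in_quartet=4 acc=0x9B798F -> emit 9B 79 8F, reset; bytes_emitted=3
After char 4 ('/'=63): chars_in_quartet=1 acc=0x3F bytes_emitted=3
After char 5 ('M'=12): chars_in_quartet=2 acc=0xFCC bytes_emitted=3
After char 6 ('A'=0): chars_in_quartet=3 acc=0x3F300 bytes_emitted=3
Padding '=': partial quartet acc=0x3F300 -> emit FC C0; bytes_emitted=5

Answer: 9B 79 8F FC C0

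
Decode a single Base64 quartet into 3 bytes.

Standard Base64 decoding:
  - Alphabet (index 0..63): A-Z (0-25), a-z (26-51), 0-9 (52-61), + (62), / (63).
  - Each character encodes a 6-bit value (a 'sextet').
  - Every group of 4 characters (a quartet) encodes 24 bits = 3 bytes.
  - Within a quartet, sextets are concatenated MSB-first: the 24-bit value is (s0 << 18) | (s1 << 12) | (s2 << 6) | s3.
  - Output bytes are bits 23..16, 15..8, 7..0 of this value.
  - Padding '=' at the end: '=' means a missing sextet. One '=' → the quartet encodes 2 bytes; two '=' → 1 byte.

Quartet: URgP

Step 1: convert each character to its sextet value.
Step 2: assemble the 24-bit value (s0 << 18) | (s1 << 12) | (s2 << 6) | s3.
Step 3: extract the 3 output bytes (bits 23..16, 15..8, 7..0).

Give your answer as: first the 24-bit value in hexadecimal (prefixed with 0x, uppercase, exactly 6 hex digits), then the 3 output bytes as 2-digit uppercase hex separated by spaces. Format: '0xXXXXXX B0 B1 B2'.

Answer: 0x51180F 51 18 0F

Derivation:
Sextets: U=20, R=17, g=32, P=15
24-bit: (20<<18) | (17<<12) | (32<<6) | 15
      = 0x500000 | 0x011000 | 0x000800 | 0x00000F
      = 0x51180F
Bytes: (v>>16)&0xFF=51, (v>>8)&0xFF=18, v&0xFF=0F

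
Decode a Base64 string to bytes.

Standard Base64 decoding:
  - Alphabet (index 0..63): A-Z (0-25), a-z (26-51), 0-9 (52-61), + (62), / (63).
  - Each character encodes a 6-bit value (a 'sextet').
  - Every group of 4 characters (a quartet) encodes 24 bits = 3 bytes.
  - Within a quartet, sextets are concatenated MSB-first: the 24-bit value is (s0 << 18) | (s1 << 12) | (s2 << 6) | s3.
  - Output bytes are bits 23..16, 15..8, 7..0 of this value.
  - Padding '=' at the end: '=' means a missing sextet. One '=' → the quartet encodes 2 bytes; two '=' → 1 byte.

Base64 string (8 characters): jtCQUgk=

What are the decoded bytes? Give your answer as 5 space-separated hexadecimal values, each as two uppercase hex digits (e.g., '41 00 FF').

After char 0 ('j'=35): chars_in_quartet=1 acc=0x23 bytes_emitted=0
After char 1 ('t'=45): chars_in_quartet=2 acc=0x8ED bytes_emitted=0
After char 2 ('C'=2): chars_in_quartet=3 acc=0x23B42 bytes_emitted=0
After char 3 ('Q'=16): chars_in_quartet=4 acc=0x8ED090 -> emit 8E D0 90, reset; bytes_emitted=3
After char 4 ('U'=20): chars_in_quartet=1 acc=0x14 bytes_emitted=3
After char 5 ('g'=32): chars_in_quartet=2 acc=0x520 bytes_emitted=3
After char 6 ('k'=36): chars_in_quartet=3 acc=0x14824 bytes_emitted=3
Padding '=': partial quartet acc=0x14824 -> emit 52 09; bytes_emitted=5

Answer: 8E D0 90 52 09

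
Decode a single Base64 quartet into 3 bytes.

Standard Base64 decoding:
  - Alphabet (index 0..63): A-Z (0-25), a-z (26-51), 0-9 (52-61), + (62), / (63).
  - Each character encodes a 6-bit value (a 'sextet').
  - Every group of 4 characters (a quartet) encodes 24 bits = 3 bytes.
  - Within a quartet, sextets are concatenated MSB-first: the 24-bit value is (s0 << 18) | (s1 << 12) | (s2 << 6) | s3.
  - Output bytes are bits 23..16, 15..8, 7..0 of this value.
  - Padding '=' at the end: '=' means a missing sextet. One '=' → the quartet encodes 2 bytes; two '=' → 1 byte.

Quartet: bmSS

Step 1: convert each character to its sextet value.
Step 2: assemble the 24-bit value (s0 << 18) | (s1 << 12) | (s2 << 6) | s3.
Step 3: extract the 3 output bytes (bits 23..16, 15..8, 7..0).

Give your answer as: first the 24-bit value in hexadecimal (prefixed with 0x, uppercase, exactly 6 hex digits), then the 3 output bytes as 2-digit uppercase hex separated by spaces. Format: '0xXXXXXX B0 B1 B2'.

Sextets: b=27, m=38, S=18, S=18
24-bit: (27<<18) | (38<<12) | (18<<6) | 18
      = 0x6C0000 | 0x026000 | 0x000480 | 0x000012
      = 0x6E6492
Bytes: (v>>16)&0xFF=6E, (v>>8)&0xFF=64, v&0xFF=92

Answer: 0x6E6492 6E 64 92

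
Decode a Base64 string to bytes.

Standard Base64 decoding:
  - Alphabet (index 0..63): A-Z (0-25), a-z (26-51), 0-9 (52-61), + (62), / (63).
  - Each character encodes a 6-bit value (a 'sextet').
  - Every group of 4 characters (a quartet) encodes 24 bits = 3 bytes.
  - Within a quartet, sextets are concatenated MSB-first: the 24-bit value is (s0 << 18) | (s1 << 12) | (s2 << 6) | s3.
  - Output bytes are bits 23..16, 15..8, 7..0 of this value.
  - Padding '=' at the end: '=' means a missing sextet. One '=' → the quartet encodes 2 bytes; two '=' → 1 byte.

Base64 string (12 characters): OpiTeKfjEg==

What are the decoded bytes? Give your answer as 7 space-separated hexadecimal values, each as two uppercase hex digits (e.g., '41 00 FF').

Answer: 3A 98 93 78 A7 E3 12

Derivation:
After char 0 ('O'=14): chars_in_quartet=1 acc=0xE bytes_emitted=0
After char 1 ('p'=41): chars_in_quartet=2 acc=0x3A9 bytes_emitted=0
After char 2 ('i'=34): chars_in_quartet=3 acc=0xEA62 bytes_emitted=0
After char 3 ('T'=19): chars_in_quartet=4 acc=0x3A9893 -> emit 3A 98 93, reset; bytes_emitted=3
After char 4 ('e'=30): chars_in_quartet=1 acc=0x1E bytes_emitted=3
After char 5 ('K'=10): chars_in_quartet=2 acc=0x78A bytes_emitted=3
After char 6 ('f'=31): chars_in_quartet=3 acc=0x1E29F bytes_emitted=3
After char 7 ('j'=35): chars_in_quartet=4 acc=0x78A7E3 -> emit 78 A7 E3, reset; bytes_emitted=6
After char 8 ('E'=4): chars_in_quartet=1 acc=0x4 bytes_emitted=6
After char 9 ('g'=32): chars_in_quartet=2 acc=0x120 bytes_emitted=6
Padding '==': partial quartet acc=0x120 -> emit 12; bytes_emitted=7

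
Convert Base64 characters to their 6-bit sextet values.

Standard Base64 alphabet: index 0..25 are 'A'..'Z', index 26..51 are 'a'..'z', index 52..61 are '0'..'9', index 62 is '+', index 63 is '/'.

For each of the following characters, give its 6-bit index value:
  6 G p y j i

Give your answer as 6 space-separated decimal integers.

'6': 0..9 range, 52 + ord('6') − ord('0') = 58
'G': A..Z range, ord('G') − ord('A') = 6
'p': a..z range, 26 + ord('p') − ord('a') = 41
'y': a..z range, 26 + ord('y') − ord('a') = 50
'j': a..z range, 26 + ord('j') − ord('a') = 35
'i': a..z range, 26 + ord('i') − ord('a') = 34

Answer: 58 6 41 50 35 34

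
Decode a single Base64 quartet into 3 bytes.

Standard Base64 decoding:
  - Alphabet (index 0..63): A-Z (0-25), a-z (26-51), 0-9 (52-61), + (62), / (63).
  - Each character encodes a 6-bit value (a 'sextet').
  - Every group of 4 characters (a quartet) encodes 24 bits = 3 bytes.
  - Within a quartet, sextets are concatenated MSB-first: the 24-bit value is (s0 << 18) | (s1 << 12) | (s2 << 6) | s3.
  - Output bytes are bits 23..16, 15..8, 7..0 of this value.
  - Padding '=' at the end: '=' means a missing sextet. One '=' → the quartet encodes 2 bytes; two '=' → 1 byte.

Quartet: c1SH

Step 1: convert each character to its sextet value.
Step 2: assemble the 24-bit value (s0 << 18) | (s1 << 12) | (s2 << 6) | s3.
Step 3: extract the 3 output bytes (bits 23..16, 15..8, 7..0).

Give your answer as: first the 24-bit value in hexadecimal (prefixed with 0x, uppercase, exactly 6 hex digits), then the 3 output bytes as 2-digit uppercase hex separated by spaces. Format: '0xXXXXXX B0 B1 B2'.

Sextets: c=28, 1=53, S=18, H=7
24-bit: (28<<18) | (53<<12) | (18<<6) | 7
      = 0x700000 | 0x035000 | 0x000480 | 0x000007
      = 0x735487
Bytes: (v>>16)&0xFF=73, (v>>8)&0xFF=54, v&0xFF=87

Answer: 0x735487 73 54 87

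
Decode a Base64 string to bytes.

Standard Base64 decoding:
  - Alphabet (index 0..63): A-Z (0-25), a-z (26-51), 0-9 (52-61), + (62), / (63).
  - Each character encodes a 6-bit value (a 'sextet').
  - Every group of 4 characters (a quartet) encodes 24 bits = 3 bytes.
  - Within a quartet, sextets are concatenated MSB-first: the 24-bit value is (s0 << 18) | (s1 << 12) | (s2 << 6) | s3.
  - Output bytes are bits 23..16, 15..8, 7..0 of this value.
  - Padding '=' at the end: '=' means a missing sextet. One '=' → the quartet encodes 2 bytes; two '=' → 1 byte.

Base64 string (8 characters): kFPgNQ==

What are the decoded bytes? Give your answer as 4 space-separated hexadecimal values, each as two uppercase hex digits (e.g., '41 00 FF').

After char 0 ('k'=36): chars_in_quartet=1 acc=0x24 bytes_emitted=0
After char 1 ('F'=5): chars_in_quartet=2 acc=0x905 bytes_emitted=0
After char 2 ('P'=15): chars_in_quartet=3 acc=0x2414F bytes_emitted=0
After char 3 ('g'=32): chars_in_quartet=4 acc=0x9053E0 -> emit 90 53 E0, reset; bytes_emitted=3
After char 4 ('N'=13): chars_in_quartet=1 acc=0xD bytes_emitted=3
After char 5 ('Q'=16): chars_in_quartet=2 acc=0x350 bytes_emitted=3
Padding '==': partial quartet acc=0x350 -> emit 35; bytes_emitted=4

Answer: 90 53 E0 35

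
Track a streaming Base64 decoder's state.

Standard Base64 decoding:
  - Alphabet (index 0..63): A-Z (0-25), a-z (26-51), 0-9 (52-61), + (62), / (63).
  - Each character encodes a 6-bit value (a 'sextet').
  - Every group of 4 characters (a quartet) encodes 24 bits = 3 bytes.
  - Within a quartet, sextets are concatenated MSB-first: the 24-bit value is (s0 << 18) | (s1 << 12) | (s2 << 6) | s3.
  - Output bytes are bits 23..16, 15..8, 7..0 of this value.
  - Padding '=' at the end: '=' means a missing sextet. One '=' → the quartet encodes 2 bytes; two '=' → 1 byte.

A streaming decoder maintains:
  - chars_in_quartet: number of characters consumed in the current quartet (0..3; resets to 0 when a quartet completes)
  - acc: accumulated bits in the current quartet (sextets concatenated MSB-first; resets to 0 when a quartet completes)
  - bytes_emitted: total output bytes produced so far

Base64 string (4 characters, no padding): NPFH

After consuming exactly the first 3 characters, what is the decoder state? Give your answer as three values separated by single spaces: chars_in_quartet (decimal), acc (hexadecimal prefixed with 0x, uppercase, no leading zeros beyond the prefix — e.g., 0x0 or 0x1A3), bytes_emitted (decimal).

Answer: 3 0xD3C5 0

Derivation:
After char 0 ('N'=13): chars_in_quartet=1 acc=0xD bytes_emitted=0
After char 1 ('P'=15): chars_in_quartet=2 acc=0x34F bytes_emitted=0
After char 2 ('F'=5): chars_in_quartet=3 acc=0xD3C5 bytes_emitted=0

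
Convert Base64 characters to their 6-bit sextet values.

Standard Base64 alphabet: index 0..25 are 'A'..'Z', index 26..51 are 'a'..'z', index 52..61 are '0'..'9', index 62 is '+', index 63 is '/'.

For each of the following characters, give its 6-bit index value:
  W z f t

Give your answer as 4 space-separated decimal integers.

'W': A..Z range, ord('W') − ord('A') = 22
'z': a..z range, 26 + ord('z') − ord('a') = 51
'f': a..z range, 26 + ord('f') − ord('a') = 31
't': a..z range, 26 + ord('t') − ord('a') = 45

Answer: 22 51 31 45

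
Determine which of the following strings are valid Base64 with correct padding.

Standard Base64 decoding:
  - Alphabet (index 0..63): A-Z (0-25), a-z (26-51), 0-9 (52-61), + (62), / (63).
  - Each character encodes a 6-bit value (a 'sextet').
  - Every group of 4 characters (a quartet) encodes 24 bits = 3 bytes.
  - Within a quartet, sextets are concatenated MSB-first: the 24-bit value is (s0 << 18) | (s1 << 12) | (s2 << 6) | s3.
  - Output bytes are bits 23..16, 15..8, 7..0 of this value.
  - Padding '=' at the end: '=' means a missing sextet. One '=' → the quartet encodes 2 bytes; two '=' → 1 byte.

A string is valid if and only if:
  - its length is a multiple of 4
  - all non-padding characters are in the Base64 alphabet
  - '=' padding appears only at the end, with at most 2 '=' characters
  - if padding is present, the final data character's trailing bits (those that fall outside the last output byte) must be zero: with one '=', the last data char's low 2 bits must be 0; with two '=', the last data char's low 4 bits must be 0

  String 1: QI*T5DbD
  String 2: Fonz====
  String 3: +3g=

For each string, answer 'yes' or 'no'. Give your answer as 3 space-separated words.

Answer: no no yes

Derivation:
String 1: 'QI*T5DbD' → invalid (bad char(s): ['*'])
String 2: 'Fonz====' → invalid (4 pad chars (max 2))
String 3: '+3g=' → valid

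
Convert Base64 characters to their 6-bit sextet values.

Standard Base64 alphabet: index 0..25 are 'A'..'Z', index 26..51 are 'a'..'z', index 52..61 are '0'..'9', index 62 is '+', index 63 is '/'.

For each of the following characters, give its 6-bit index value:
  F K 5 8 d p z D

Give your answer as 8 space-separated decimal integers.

'F': A..Z range, ord('F') − ord('A') = 5
'K': A..Z range, ord('K') − ord('A') = 10
'5': 0..9 range, 52 + ord('5') − ord('0') = 57
'8': 0..9 range, 52 + ord('8') − ord('0') = 60
'd': a..z range, 26 + ord('d') − ord('a') = 29
'p': a..z range, 26 + ord('p') − ord('a') = 41
'z': a..z range, 26 + ord('z') − ord('a') = 51
'D': A..Z range, ord('D') − ord('A') = 3

Answer: 5 10 57 60 29 41 51 3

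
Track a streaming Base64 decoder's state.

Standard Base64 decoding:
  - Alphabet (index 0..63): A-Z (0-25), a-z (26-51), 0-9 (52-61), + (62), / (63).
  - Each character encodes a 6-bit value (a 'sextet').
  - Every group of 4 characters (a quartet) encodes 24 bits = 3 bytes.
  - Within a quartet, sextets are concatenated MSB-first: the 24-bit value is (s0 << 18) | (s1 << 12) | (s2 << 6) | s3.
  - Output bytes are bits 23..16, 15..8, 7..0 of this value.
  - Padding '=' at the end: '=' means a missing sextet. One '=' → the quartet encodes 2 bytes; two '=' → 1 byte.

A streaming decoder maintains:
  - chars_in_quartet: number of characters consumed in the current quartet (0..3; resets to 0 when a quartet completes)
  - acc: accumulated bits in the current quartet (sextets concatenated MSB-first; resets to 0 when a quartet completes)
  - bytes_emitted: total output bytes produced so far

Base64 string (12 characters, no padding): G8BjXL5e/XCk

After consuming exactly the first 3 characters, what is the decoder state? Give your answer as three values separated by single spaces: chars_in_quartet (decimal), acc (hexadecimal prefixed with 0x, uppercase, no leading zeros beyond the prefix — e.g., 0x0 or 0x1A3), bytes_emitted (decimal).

After char 0 ('G'=6): chars_in_quartet=1 acc=0x6 bytes_emitted=0
After char 1 ('8'=60): chars_in_quartet=2 acc=0x1BC bytes_emitted=0
After char 2 ('B'=1): chars_in_quartet=3 acc=0x6F01 bytes_emitted=0

Answer: 3 0x6F01 0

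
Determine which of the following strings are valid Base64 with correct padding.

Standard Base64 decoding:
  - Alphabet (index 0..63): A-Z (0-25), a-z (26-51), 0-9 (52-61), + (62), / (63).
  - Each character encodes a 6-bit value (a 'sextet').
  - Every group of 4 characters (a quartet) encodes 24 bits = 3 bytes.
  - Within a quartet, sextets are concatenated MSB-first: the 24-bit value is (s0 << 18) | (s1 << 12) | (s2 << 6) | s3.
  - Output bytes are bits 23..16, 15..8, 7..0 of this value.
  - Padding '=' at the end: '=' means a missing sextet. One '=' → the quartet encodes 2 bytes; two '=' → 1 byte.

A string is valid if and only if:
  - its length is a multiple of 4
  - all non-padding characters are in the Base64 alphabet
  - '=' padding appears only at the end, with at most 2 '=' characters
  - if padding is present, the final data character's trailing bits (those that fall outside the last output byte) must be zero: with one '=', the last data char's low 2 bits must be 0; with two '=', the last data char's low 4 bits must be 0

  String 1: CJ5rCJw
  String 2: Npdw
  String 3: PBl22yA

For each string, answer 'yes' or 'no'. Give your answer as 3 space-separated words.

Answer: no yes no

Derivation:
String 1: 'CJ5rCJw' → invalid (len=7 not mult of 4)
String 2: 'Npdw' → valid
String 3: 'PBl22yA' → invalid (len=7 not mult of 4)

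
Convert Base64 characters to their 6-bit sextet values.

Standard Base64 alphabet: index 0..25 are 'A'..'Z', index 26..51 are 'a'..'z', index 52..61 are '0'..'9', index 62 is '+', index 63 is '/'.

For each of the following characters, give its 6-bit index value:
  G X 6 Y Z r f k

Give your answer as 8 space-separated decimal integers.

'G': A..Z range, ord('G') − ord('A') = 6
'X': A..Z range, ord('X') − ord('A') = 23
'6': 0..9 range, 52 + ord('6') − ord('0') = 58
'Y': A..Z range, ord('Y') − ord('A') = 24
'Z': A..Z range, ord('Z') − ord('A') = 25
'r': a..z range, 26 + ord('r') − ord('a') = 43
'f': a..z range, 26 + ord('f') − ord('a') = 31
'k': a..z range, 26 + ord('k') − ord('a') = 36

Answer: 6 23 58 24 25 43 31 36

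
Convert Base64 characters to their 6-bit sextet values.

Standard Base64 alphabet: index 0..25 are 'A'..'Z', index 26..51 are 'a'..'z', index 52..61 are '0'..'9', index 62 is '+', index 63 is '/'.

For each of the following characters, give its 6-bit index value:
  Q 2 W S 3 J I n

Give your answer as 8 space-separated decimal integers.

Answer: 16 54 22 18 55 9 8 39

Derivation:
'Q': A..Z range, ord('Q') − ord('A') = 16
'2': 0..9 range, 52 + ord('2') − ord('0') = 54
'W': A..Z range, ord('W') − ord('A') = 22
'S': A..Z range, ord('S') − ord('A') = 18
'3': 0..9 range, 52 + ord('3') − ord('0') = 55
'J': A..Z range, ord('J') − ord('A') = 9
'I': A..Z range, ord('I') − ord('A') = 8
'n': a..z range, 26 + ord('n') − ord('a') = 39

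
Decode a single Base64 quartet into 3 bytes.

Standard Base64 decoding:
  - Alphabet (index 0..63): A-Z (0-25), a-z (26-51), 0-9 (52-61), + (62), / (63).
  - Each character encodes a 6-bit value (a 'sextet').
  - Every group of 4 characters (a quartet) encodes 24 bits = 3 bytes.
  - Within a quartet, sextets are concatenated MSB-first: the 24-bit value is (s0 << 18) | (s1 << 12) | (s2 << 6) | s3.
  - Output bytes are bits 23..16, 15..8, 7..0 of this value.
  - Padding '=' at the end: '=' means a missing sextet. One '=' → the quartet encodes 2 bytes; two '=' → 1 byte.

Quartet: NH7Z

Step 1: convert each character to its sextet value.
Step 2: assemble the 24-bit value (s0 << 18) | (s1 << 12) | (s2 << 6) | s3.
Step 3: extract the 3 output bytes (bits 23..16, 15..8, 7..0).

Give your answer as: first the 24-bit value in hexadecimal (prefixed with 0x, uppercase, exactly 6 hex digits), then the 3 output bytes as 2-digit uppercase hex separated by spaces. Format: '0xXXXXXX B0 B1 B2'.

Answer: 0x347ED9 34 7E D9

Derivation:
Sextets: N=13, H=7, 7=59, Z=25
24-bit: (13<<18) | (7<<12) | (59<<6) | 25
      = 0x340000 | 0x007000 | 0x000EC0 | 0x000019
      = 0x347ED9
Bytes: (v>>16)&0xFF=34, (v>>8)&0xFF=7E, v&0xFF=D9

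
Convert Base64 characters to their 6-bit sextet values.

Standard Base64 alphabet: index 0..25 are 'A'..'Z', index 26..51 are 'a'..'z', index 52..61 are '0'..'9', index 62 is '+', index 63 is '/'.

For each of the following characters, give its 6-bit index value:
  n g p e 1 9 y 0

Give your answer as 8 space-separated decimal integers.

'n': a..z range, 26 + ord('n') − ord('a') = 39
'g': a..z range, 26 + ord('g') − ord('a') = 32
'p': a..z range, 26 + ord('p') − ord('a') = 41
'e': a..z range, 26 + ord('e') − ord('a') = 30
'1': 0..9 range, 52 + ord('1') − ord('0') = 53
'9': 0..9 range, 52 + ord('9') − ord('0') = 61
'y': a..z range, 26 + ord('y') − ord('a') = 50
'0': 0..9 range, 52 + ord('0') − ord('0') = 52

Answer: 39 32 41 30 53 61 50 52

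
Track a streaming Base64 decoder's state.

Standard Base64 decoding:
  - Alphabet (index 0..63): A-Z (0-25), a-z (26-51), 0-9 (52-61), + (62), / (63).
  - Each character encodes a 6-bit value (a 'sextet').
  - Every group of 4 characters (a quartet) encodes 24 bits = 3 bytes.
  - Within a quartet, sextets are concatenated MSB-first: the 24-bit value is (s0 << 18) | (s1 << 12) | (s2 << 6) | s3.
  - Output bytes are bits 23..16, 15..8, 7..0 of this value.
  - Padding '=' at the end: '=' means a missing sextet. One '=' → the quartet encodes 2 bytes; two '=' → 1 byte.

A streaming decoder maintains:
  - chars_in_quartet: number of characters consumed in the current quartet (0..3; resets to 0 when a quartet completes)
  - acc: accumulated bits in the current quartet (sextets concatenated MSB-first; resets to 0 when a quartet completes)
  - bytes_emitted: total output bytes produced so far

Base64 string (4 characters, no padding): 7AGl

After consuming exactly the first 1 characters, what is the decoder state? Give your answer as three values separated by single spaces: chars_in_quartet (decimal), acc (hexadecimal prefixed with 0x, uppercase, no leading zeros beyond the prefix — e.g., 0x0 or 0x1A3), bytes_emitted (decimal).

After char 0 ('7'=59): chars_in_quartet=1 acc=0x3B bytes_emitted=0

Answer: 1 0x3B 0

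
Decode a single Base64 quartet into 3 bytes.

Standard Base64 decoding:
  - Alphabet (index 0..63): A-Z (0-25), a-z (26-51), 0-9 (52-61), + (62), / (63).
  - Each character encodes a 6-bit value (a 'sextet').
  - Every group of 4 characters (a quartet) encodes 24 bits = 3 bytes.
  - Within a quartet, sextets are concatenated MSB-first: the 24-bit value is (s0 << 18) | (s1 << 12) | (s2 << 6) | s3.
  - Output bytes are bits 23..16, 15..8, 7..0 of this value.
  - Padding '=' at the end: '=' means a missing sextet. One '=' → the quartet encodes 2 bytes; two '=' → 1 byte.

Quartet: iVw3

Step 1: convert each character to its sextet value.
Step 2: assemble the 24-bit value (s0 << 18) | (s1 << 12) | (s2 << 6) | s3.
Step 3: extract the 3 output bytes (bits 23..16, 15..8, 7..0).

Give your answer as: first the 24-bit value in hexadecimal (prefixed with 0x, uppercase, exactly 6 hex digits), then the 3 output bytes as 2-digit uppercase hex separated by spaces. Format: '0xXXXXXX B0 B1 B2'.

Answer: 0x895C37 89 5C 37

Derivation:
Sextets: i=34, V=21, w=48, 3=55
24-bit: (34<<18) | (21<<12) | (48<<6) | 55
      = 0x880000 | 0x015000 | 0x000C00 | 0x000037
      = 0x895C37
Bytes: (v>>16)&0xFF=89, (v>>8)&0xFF=5C, v&0xFF=37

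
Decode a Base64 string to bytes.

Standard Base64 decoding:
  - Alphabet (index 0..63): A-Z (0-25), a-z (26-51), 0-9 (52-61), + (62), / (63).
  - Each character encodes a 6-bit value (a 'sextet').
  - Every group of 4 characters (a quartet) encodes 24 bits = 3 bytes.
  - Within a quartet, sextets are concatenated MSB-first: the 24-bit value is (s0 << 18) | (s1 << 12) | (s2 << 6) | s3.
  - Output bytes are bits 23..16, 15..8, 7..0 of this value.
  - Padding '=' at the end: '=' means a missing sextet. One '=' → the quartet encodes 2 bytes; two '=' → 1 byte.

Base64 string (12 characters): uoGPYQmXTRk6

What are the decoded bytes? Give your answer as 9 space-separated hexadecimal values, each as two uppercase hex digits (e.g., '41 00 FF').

Answer: BA 81 8F 61 09 97 4D 19 3A

Derivation:
After char 0 ('u'=46): chars_in_quartet=1 acc=0x2E bytes_emitted=0
After char 1 ('o'=40): chars_in_quartet=2 acc=0xBA8 bytes_emitted=0
After char 2 ('G'=6): chars_in_quartet=3 acc=0x2EA06 bytes_emitted=0
After char 3 ('P'=15): chars_in_quartet=4 acc=0xBA818F -> emit BA 81 8F, reset; bytes_emitted=3
After char 4 ('Y'=24): chars_in_quartet=1 acc=0x18 bytes_emitted=3
After char 5 ('Q'=16): chars_in_quartet=2 acc=0x610 bytes_emitted=3
After char 6 ('m'=38): chars_in_quartet=3 acc=0x18426 bytes_emitted=3
After char 7 ('X'=23): chars_in_quartet=4 acc=0x610997 -> emit 61 09 97, reset; bytes_emitted=6
After char 8 ('T'=19): chars_in_quartet=1 acc=0x13 bytes_emitted=6
After char 9 ('R'=17): chars_in_quartet=2 acc=0x4D1 bytes_emitted=6
After char 10 ('k'=36): chars_in_quartet=3 acc=0x13464 bytes_emitted=6
After char 11 ('6'=58): chars_in_quartet=4 acc=0x4D193A -> emit 4D 19 3A, reset; bytes_emitted=9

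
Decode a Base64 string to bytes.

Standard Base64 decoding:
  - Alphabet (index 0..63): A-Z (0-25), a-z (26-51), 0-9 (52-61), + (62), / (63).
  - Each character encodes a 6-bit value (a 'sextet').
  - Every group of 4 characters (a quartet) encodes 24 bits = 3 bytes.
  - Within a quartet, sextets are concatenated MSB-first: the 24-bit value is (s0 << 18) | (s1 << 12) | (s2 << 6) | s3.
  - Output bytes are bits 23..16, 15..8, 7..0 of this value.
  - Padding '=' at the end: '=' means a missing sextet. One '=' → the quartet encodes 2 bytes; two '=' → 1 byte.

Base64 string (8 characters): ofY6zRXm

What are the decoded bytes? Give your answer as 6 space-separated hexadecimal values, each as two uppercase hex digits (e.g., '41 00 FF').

After char 0 ('o'=40): chars_in_quartet=1 acc=0x28 bytes_emitted=0
After char 1 ('f'=31): chars_in_quartet=2 acc=0xA1F bytes_emitted=0
After char 2 ('Y'=24): chars_in_quartet=3 acc=0x287D8 bytes_emitted=0
After char 3 ('6'=58): chars_in_quartet=4 acc=0xA1F63A -> emit A1 F6 3A, reset; bytes_emitted=3
After char 4 ('z'=51): chars_in_quartet=1 acc=0x33 bytes_emitted=3
After char 5 ('R'=17): chars_in_quartet=2 acc=0xCD1 bytes_emitted=3
After char 6 ('X'=23): chars_in_quartet=3 acc=0x33457 bytes_emitted=3
After char 7 ('m'=38): chars_in_quartet=4 acc=0xCD15E6 -> emit CD 15 E6, reset; bytes_emitted=6

Answer: A1 F6 3A CD 15 E6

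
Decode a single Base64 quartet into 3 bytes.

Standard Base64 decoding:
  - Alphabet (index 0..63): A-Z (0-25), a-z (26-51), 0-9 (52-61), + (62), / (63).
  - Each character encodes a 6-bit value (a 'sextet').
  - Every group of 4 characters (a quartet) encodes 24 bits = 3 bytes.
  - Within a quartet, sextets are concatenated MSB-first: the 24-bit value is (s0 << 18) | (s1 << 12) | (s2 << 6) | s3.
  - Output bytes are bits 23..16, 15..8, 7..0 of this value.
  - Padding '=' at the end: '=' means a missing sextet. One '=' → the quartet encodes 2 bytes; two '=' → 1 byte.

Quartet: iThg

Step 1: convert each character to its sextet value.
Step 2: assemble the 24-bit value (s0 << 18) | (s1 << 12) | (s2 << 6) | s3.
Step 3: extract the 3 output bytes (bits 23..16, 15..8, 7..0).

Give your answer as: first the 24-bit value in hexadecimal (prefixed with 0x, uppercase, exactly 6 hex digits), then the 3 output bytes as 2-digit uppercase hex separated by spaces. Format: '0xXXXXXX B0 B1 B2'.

Sextets: i=34, T=19, h=33, g=32
24-bit: (34<<18) | (19<<12) | (33<<6) | 32
      = 0x880000 | 0x013000 | 0x000840 | 0x000020
      = 0x893860
Bytes: (v>>16)&0xFF=89, (v>>8)&0xFF=38, v&0xFF=60

Answer: 0x893860 89 38 60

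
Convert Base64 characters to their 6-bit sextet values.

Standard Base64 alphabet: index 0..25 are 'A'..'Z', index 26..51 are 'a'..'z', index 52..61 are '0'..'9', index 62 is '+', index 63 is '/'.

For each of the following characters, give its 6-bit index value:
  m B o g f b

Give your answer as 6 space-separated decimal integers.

'm': a..z range, 26 + ord('m') − ord('a') = 38
'B': A..Z range, ord('B') − ord('A') = 1
'o': a..z range, 26 + ord('o') − ord('a') = 40
'g': a..z range, 26 + ord('g') − ord('a') = 32
'f': a..z range, 26 + ord('f') − ord('a') = 31
'b': a..z range, 26 + ord('b') − ord('a') = 27

Answer: 38 1 40 32 31 27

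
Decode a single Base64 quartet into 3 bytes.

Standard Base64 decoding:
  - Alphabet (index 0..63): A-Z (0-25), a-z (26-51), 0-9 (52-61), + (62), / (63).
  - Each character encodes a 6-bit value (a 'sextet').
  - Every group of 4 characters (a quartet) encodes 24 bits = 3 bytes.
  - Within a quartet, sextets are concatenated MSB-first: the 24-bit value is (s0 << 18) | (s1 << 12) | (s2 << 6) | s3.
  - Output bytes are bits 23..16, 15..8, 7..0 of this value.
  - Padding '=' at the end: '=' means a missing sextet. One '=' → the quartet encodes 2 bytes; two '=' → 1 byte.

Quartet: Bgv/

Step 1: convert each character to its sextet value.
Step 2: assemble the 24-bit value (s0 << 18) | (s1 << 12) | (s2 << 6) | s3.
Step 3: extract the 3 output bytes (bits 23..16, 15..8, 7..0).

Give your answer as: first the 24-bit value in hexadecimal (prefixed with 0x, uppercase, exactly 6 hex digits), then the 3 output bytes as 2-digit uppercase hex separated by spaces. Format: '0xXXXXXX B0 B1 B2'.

Answer: 0x060BFF 06 0B FF

Derivation:
Sextets: B=1, g=32, v=47, /=63
24-bit: (1<<18) | (32<<12) | (47<<6) | 63
      = 0x040000 | 0x020000 | 0x000BC0 | 0x00003F
      = 0x060BFF
Bytes: (v>>16)&0xFF=06, (v>>8)&0xFF=0B, v&0xFF=FF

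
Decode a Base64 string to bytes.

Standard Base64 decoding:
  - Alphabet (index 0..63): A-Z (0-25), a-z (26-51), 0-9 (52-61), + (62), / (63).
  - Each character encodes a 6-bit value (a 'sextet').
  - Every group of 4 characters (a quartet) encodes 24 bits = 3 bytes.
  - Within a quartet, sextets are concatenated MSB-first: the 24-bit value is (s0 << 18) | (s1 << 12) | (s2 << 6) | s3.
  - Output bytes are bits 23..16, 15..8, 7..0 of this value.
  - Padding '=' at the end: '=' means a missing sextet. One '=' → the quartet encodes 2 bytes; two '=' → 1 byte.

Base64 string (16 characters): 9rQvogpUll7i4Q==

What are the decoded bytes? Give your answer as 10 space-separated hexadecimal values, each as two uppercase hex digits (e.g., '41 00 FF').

Answer: F6 B4 2F A2 0A 54 96 5E E2 E1

Derivation:
After char 0 ('9'=61): chars_in_quartet=1 acc=0x3D bytes_emitted=0
After char 1 ('r'=43): chars_in_quartet=2 acc=0xF6B bytes_emitted=0
After char 2 ('Q'=16): chars_in_quartet=3 acc=0x3DAD0 bytes_emitted=0
After char 3 ('v'=47): chars_in_quartet=4 acc=0xF6B42F -> emit F6 B4 2F, reset; bytes_emitted=3
After char 4 ('o'=40): chars_in_quartet=1 acc=0x28 bytes_emitted=3
After char 5 ('g'=32): chars_in_quartet=2 acc=0xA20 bytes_emitted=3
After char 6 ('p'=41): chars_in_quartet=3 acc=0x28829 bytes_emitted=3
After char 7 ('U'=20): chars_in_quartet=4 acc=0xA20A54 -> emit A2 0A 54, reset; bytes_emitted=6
After char 8 ('l'=37): chars_in_quartet=1 acc=0x25 bytes_emitted=6
After char 9 ('l'=37): chars_in_quartet=2 acc=0x965 bytes_emitted=6
After char 10 ('7'=59): chars_in_quartet=3 acc=0x2597B bytes_emitted=6
After char 11 ('i'=34): chars_in_quartet=4 acc=0x965EE2 -> emit 96 5E E2, reset; bytes_emitted=9
After char 12 ('4'=56): chars_in_quartet=1 acc=0x38 bytes_emitted=9
After char 13 ('Q'=16): chars_in_quartet=2 acc=0xE10 bytes_emitted=9
Padding '==': partial quartet acc=0xE10 -> emit E1; bytes_emitted=10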